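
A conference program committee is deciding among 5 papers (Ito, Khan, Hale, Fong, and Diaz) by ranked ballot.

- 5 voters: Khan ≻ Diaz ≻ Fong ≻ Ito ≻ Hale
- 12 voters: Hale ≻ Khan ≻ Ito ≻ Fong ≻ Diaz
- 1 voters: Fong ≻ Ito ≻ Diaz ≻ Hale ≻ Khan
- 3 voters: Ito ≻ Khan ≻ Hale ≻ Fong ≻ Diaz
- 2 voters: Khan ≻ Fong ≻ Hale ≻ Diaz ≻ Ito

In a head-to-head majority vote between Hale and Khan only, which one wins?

Ballots ranking Hale above Khan: 12+1 = 13.
Ballots ranking Khan above Hale: 5+3+2 = 10.
Hale wins the head-to-head, 13–10.

Hale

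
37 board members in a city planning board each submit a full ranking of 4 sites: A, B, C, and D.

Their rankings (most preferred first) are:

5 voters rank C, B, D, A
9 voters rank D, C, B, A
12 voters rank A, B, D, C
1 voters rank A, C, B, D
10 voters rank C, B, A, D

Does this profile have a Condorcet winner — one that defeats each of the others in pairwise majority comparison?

No

Head-to-head results (37 voters total):
A vs B: B wins 24–13.
A vs C: C wins 24–13.
A vs D: A wins 23–14.
B vs C: C wins 25–12.
B vs D: B wins 28–9.
C vs D: D wins 21–16.
No candidate beats all others: A beats D beats C beats A, a majority cycle.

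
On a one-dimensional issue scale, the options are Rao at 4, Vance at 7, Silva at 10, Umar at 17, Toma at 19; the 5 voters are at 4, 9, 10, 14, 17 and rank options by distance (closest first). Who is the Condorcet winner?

Silva

With single-peaked preferences on a line, the Condorcet winner is the candidate closest to the median voter.
The median voter (position 10) is closest to Silva at 10.
Check: Silva vs Rao — voters closer to Silva: 4 of 5.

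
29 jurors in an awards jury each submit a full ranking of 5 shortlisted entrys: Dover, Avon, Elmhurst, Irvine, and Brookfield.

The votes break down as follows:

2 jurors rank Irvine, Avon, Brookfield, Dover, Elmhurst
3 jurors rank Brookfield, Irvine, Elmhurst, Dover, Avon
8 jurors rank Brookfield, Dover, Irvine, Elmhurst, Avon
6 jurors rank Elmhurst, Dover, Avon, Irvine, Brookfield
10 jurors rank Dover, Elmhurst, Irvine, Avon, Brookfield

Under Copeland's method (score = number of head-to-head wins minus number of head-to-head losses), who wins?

Pairwise results:
  Dover vs Avon: Dover wins 27–2.
  Dover vs Elmhurst: Dover wins 20–9.
  Dover vs Irvine: Dover wins 24–5.
  Dover vs Brookfield: Dover wins 16–13.
  Avon vs Elmhurst: Elmhurst wins 27–2.
  Avon vs Irvine: Irvine wins 23–6.
  Avon vs Brookfield: Avon wins 18–11.
  Elmhurst vs Irvine: Elmhurst wins 16–13.
  Elmhurst vs Brookfield: Elmhurst wins 16–13.
  Irvine vs Brookfield: Irvine wins 18–11.
Copeland scores (wins − losses):
  Dover: 4 − 0 = 4
  Avon: 1 − 3 = -2
  Elmhurst: 3 − 1 = 2
  Irvine: 2 − 2 = 0
  Brookfield: 0 − 4 = -4
Dover has the best Copeland score.

Dover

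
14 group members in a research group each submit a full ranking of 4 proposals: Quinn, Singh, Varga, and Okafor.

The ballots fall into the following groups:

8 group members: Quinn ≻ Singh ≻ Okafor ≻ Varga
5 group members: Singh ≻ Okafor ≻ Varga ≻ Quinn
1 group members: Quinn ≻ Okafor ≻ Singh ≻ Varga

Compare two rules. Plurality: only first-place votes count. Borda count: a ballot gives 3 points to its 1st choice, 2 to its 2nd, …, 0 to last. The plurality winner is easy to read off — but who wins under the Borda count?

Plurality first-place counts: Quinn 9, Singh 5, Varga 0, Okafor 0 → Quinn.
Borda totals: Quinn 27, Singh 32, Varga 5, Okafor 20 → Singh.

Singh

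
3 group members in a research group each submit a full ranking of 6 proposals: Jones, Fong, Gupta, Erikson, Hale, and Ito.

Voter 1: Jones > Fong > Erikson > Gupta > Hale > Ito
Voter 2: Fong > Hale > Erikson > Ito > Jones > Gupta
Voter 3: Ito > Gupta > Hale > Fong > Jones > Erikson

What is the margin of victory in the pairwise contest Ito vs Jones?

Ballots ranking Ito above Jones: 2.
Ballots ranking Jones above Ito: 1.
Ito wins 2–1, a margin of 1.

1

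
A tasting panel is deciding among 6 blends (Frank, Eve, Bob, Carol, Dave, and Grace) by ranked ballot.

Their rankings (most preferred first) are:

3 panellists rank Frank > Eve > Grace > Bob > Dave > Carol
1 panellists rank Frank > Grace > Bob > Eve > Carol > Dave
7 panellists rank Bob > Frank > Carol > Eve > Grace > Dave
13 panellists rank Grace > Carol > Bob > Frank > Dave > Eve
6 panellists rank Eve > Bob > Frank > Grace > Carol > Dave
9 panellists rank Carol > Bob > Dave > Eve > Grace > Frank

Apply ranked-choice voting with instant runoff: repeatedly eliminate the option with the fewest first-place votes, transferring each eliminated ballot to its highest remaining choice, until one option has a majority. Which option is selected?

Grace

Round 1: Grace 13, Carol 9, Bob 7, Eve 6, Frank 4, Dave 0. Dave has the fewest and is eliminated.
Round 2: Grace 13, Carol 9, Bob 7, Eve 6, Frank 4. Frank has the fewest and is eliminated.
Round 3: Grace 14, Eve 9, Carol 9, Bob 7. Bob has the fewest and is eliminated.
Round 4: Carol 16, Grace 14, Eve 9. Eve has the fewest and is eliminated.
Round 5: Grace 23, Carol 16. Grace has a majority.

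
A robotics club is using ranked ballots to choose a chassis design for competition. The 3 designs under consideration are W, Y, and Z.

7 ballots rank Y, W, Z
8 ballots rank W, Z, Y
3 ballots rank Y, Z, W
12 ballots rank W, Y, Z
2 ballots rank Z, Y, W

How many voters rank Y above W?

12

Ballots ranking Y above W: 7+3+2 = 12.
Ballots ranking W above Y: 8+12 = 20.
So 12 of 32 voters prefer Y to W.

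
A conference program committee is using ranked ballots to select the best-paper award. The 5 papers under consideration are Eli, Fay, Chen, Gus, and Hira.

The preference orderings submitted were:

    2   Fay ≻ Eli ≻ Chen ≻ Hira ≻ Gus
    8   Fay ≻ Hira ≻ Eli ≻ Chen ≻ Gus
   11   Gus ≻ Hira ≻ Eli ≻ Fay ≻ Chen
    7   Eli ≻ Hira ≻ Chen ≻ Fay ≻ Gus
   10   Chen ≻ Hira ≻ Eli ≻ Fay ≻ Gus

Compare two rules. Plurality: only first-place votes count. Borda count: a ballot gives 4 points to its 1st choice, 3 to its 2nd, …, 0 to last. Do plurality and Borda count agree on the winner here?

No

Plurality first-place counts: Eli 7, Fay 10, Chen 10, Gus 11, Hira 0 → Gus.
Borda totals: Eli 92, Fay 68, Chen 66, Gus 44, Hira 110 → Hira.
The two rules disagree: plurality picks Gus, Borda picks Hira.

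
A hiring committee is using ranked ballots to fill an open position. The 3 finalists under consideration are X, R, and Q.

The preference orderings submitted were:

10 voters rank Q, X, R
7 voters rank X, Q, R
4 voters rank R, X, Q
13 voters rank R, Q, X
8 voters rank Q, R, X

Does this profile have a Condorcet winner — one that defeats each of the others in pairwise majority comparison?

Head-to-head results (42 voters total):
X vs R: R wins 25–17.
X vs Q: Q wins 31–11.
R vs Q: Q wins 25–17.
Q beats each rival — X (31–11), R (25–17) — so Q is the Condorcet winner.

Yes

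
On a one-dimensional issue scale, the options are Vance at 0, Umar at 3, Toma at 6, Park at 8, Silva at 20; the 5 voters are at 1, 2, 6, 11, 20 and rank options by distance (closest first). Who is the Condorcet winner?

With single-peaked preferences on a line, the Condorcet winner is the candidate closest to the median voter.
The median voter (position 6) is closest to Toma at 6.
Check: Toma vs Vance — voters closer to Toma: 3 of 5.

Toma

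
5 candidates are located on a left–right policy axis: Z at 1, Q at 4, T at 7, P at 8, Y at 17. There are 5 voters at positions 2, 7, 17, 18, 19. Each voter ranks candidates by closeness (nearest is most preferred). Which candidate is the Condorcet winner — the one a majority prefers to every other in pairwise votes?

Y

With single-peaked preferences on a line, the Condorcet winner is the candidate closest to the median voter.
The median voter (position 17) is closest to Y at 17.
Check: Y vs P — voters closer to Y: 3 of 5.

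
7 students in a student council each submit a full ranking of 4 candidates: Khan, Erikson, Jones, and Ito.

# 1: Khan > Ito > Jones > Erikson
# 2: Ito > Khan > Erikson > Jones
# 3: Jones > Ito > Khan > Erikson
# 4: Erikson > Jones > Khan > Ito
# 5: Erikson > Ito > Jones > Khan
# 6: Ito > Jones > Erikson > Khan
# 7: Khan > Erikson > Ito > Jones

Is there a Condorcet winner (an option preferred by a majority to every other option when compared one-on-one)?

Yes

Head-to-head results (7 voters total):
Khan vs Erikson: Khan wins 4–3.
Khan vs Jones: Jones wins 4–3.
Khan vs Ito: Ito wins 4–3.
Erikson vs Jones: Erikson wins 4–3.
Erikson vs Ito: Ito wins 4–3.
Jones vs Ito: Ito wins 5–2.
Ito beats each rival — Khan (4–3), Erikson (4–3), Jones (5–2) — so Ito is the Condorcet winner.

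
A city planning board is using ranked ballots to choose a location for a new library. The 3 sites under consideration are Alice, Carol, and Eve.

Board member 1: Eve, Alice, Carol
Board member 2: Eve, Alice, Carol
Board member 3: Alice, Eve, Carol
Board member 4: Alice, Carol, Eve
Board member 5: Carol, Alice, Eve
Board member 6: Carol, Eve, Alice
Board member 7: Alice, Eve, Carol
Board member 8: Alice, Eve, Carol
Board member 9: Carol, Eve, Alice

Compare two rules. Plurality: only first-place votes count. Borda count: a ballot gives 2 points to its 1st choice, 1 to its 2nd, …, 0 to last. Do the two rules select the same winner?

Plurality first-place counts: Alice 4, Carol 3, Eve 2 → Alice.
Borda totals: Alice 11, Carol 7, Eve 9 → Alice.
The two rules agree on Alice.

Yes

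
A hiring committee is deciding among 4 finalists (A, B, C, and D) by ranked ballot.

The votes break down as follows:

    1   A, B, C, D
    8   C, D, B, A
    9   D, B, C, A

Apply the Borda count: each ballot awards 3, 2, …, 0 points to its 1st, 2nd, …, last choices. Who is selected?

D

Borda scores:
  A: 3 + 8·0 + 9·0 = 3
  B: 2 + 8·1 + 9·2 = 28
  C: 1 + 8·3 + 9·1 = 34
  D: 0 + 8·2 + 9·3 = 43
D has the highest total.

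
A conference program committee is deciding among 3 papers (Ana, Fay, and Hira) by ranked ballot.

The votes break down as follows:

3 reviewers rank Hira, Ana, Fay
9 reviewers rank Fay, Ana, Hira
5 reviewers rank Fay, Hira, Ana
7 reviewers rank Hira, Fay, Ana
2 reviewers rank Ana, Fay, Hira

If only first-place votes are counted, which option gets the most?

First-place vote totals:
  Ana: 2
  Fay: 14
  Hira: 10
Fay has the most first-place votes.

Fay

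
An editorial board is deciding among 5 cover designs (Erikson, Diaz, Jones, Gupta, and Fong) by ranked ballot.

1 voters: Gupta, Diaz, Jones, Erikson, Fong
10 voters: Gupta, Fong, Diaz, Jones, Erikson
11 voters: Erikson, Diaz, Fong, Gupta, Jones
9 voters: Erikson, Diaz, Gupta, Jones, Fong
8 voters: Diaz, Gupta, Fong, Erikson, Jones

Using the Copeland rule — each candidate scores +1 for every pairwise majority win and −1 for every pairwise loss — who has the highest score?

Erikson

Pairwise results:
  Erikson vs Diaz: Erikson wins 20–19.
  Erikson vs Jones: Erikson wins 28–11.
  Erikson vs Gupta: Erikson wins 20–19.
  Erikson vs Fong: Erikson wins 21–18.
  Diaz vs Jones: Diaz wins 39–0.
  Diaz vs Gupta: Diaz wins 28–11.
  Diaz vs Fong: Diaz wins 29–10.
  Jones vs Gupta: Gupta wins 39–0.
  Jones vs Fong: Fong wins 29–10.
  Gupta vs Fong: Gupta wins 28–11.
Copeland scores (wins − losses):
  Erikson: 4 − 0 = 4
  Diaz: 3 − 1 = 2
  Jones: 0 − 4 = -4
  Gupta: 2 − 2 = 0
  Fong: 1 − 3 = -2
Erikson has the best Copeland score.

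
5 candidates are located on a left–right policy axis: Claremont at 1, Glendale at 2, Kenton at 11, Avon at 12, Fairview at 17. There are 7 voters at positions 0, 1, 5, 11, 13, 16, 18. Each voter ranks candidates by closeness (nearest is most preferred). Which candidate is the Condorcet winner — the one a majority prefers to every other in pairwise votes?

Kenton

With single-peaked preferences on a line, the Condorcet winner is the candidate closest to the median voter.
The median voter (position 11) is closest to Kenton at 11.
Check: Kenton vs Glendale — voters closer to Kenton: 4 of 7.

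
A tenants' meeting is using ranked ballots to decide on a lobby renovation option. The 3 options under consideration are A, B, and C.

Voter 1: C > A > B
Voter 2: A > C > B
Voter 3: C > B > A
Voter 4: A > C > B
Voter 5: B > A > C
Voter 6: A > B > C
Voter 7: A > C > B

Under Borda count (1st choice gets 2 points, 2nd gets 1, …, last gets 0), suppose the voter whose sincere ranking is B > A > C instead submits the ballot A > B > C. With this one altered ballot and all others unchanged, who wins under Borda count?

Borda totals with the altered ballot: A 11, B 3, C 7.
The winner is unchanged: still A.

A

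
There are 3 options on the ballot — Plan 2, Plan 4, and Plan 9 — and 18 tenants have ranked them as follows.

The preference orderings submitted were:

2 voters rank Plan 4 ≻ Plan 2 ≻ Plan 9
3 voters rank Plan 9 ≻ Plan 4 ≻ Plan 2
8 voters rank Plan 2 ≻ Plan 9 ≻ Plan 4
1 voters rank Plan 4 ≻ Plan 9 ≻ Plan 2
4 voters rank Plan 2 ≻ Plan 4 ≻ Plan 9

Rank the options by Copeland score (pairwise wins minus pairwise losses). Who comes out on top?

Pairwise results:
  Plan 2 vs Plan 4: Plan 2 wins 12–6.
  Plan 2 vs Plan 9: Plan 2 wins 14–4.
  Plan 4 vs Plan 9: Plan 9 wins 11–7.
Copeland scores (wins − losses):
  Plan 2: 2 − 0 = 2
  Plan 4: 0 − 2 = -2
  Plan 9: 1 − 1 = 0
Plan 2 has the best Copeland score.

Plan 2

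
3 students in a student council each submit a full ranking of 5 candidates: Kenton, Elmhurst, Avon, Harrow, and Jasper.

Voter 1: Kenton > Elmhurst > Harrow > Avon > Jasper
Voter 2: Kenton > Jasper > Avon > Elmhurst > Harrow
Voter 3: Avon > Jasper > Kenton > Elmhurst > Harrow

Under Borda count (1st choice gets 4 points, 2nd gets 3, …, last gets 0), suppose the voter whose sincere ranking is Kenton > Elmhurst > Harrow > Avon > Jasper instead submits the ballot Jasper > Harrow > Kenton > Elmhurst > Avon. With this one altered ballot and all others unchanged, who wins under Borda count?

Jasper

Borda totals with the altered ballot: Kenton 8, Elmhurst 3, Avon 6, Harrow 3, Jasper 10.
The switch changes the winner from Kenton to Jasper.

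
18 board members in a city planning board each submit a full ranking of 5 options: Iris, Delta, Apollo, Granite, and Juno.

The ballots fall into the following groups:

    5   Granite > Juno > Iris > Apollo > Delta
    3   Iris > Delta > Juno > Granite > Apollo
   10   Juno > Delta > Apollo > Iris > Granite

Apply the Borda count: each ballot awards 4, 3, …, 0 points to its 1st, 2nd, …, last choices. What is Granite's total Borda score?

23

Borda scores:
  Iris: 5·2 + 3·4 + 10·1 = 32
  Delta: 5·0 + 3·3 + 10·3 = 39
  Apollo: 5·1 + 3·0 + 10·2 = 25
  Granite: 5·4 + 3·1 + 10·0 = 23
  Juno: 5·3 + 3·2 + 10·4 = 61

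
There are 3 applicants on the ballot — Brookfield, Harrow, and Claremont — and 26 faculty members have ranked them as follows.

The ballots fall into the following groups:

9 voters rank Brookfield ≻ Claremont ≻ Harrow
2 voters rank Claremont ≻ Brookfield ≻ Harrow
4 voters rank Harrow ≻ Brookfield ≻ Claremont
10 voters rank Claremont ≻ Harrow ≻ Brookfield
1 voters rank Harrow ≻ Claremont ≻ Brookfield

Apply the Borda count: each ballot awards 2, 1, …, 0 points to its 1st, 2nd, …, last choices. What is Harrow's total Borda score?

20

Borda scores:
  Brookfield: 9·2 + 2·1 + 4·1 + 10·0 + 0 = 24
  Harrow: 9·0 + 2·0 + 4·2 + 10·1 + 2 = 20
  Claremont: 9·1 + 2·2 + 4·0 + 10·2 + 1 = 34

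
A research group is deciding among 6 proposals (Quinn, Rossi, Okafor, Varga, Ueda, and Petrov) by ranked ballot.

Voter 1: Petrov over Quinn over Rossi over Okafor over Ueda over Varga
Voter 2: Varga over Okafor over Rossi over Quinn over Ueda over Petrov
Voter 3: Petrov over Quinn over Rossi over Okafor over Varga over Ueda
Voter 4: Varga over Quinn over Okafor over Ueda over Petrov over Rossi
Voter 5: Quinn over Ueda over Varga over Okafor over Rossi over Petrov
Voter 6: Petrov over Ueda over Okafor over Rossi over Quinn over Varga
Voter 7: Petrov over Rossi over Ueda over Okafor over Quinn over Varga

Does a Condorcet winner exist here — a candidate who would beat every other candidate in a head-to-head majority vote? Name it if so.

Head-to-head results (7 voters total):
Quinn vs Rossi: Quinn wins 4–3.
Quinn vs Okafor: Quinn wins 4–3.
Quinn vs Varga: Quinn wins 5–2.
Quinn vs Ueda: Quinn wins 5–2.
Quinn vs Petrov: Petrov wins 4–3.
Rossi vs Okafor: Okafor wins 4–3.
Rossi vs Varga: Rossi wins 4–3.
Rossi vs Ueda: Rossi wins 4–3.
Rossi vs Petrov: Petrov wins 5–2.
Okafor vs Varga: Okafor wins 4–3.
Okafor vs Ueda: Okafor wins 4–3.
Okafor vs Petrov: Petrov wins 4–3.
Varga vs Ueda: Ueda wins 4–3.
Varga vs Petrov: Petrov wins 4–3.
Ueda vs Petrov: Petrov wins 4–3.
Petrov beats each rival — Quinn (4–3), Rossi (5–2), Okafor (4–3), Varga (4–3), Ueda (4–3) — so Petrov is the Condorcet winner.

Petrov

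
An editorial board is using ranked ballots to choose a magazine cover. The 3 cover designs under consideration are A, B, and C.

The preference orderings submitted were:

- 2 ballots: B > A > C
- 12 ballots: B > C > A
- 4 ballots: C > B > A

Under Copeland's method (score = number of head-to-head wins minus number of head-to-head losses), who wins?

B

Pairwise results:
  A vs B: B wins 18–0.
  A vs C: C wins 16–2.
  B vs C: B wins 14–4.
Copeland scores (wins − losses):
  A: 0 − 2 = -2
  B: 2 − 0 = 2
  C: 1 − 1 = 0
B has the best Copeland score.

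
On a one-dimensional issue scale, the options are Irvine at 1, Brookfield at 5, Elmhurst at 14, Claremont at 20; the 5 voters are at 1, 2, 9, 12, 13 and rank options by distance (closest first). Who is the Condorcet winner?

With single-peaked preferences on a line, the Condorcet winner is the candidate closest to the median voter.
The median voter (position 9) is closest to Brookfield at 5.
Check: Brookfield vs Claremont — voters closer to Brookfield: 4 of 5.

Brookfield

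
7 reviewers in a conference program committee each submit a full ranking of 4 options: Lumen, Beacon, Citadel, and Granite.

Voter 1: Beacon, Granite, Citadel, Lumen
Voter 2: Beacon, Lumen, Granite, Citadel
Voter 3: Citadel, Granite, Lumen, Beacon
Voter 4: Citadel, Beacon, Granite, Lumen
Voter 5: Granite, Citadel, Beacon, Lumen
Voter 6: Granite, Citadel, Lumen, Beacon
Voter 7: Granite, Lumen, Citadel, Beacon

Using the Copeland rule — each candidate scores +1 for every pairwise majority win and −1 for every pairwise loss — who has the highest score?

Granite

Pairwise results:
  Lumen vs Beacon: Beacon wins 4–3.
  Lumen vs Citadel: Citadel wins 5–2.
  Lumen vs Granite: Granite wins 6–1.
  Beacon vs Citadel: Citadel wins 5–2.
  Beacon vs Granite: Granite wins 4–3.
  Citadel vs Granite: Granite wins 5–2.
Copeland scores (wins − losses):
  Lumen: 0 − 3 = -3
  Beacon: 1 − 2 = -1
  Citadel: 2 − 1 = 1
  Granite: 3 − 0 = 3
Granite has the best Copeland score.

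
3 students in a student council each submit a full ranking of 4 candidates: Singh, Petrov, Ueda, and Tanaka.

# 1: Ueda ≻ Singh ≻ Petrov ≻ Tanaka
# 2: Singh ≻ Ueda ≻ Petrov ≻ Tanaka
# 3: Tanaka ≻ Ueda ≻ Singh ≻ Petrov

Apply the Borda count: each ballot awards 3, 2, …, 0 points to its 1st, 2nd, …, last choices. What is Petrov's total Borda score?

Borda scores:
  Singh: 2 + 3 + 1 = 6
  Petrov: 1 + 1 + 0 = 2
  Ueda: 3 + 2 + 2 = 7
  Tanaka: 0 + 0 + 3 = 3

2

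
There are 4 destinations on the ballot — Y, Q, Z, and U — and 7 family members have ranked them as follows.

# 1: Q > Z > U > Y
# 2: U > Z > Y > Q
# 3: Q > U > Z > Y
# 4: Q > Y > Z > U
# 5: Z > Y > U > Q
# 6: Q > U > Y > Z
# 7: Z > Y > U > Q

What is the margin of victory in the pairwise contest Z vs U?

1

Ballots ranking Z above U: 4.
Ballots ranking U above Z: 3.
Z wins 4–3, a margin of 1.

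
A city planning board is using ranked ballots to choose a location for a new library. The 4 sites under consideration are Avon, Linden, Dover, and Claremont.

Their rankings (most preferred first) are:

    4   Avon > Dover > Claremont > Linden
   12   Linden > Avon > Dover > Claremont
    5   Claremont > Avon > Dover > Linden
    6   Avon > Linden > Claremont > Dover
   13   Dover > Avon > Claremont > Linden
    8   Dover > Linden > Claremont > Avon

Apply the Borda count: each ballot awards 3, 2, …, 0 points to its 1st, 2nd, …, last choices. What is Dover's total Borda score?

88

Borda scores:
  Avon: 4·3 + 12·2 + 5·2 + 6·3 + 13·2 + 8·0 = 90
  Linden: 4·0 + 12·3 + 5·0 + 6·2 + 13·0 + 8·2 = 64
  Dover: 4·2 + 12·1 + 5·1 + 6·0 + 13·3 + 8·3 = 88
  Claremont: 4·1 + 12·0 + 5·3 + 6·1 + 13·1 + 8·1 = 46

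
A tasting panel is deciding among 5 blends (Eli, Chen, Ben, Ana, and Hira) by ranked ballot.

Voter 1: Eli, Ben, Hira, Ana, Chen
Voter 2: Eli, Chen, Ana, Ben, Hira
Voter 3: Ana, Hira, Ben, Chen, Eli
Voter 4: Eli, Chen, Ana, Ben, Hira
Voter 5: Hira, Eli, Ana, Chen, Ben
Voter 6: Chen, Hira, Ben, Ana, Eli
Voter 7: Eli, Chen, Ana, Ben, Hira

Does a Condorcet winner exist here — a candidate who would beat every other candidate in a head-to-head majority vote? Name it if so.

Eli

Head-to-head results (7 voters total):
Eli vs Chen: Eli wins 5–2.
Eli vs Ben: Eli wins 5–2.
Eli vs Ana: Eli wins 5–2.
Eli vs Hira: Eli wins 4–3.
Chen vs Ben: Chen wins 5–2.
Chen vs Ana: Chen wins 4–3.
Chen vs Hira: Chen wins 4–3.
Ben vs Ana: Ana wins 5–2.
Ben vs Hira: Ben wins 4–3.
Ana vs Hira: Ana wins 4–3.
Eli beats each rival — Chen (5–2), Ben (5–2), Ana (5–2), Hira (4–3) — so Eli is the Condorcet winner.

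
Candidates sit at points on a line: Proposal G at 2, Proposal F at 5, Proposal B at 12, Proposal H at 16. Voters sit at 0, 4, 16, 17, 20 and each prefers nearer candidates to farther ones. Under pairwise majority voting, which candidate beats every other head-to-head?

With single-peaked preferences on a line, the Condorcet winner is the candidate closest to the median voter.
The median voter (position 16) is closest to Proposal H at 16.
Check: Proposal H vs Proposal G — voters closer to Proposal H: 3 of 5.

Proposal H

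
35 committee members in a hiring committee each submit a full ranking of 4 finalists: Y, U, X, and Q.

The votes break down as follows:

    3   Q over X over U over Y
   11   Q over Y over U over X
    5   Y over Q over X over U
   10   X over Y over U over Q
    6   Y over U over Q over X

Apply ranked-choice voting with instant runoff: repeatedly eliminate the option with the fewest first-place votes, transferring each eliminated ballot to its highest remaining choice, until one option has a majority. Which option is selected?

Y

Round 1: Q 14, Y 11, X 10, U 0. U has the fewest and is eliminated.
Round 2: Q 14, Y 11, X 10. X has the fewest and is eliminated.
Round 3: Y 21, Q 14. Y has a majority.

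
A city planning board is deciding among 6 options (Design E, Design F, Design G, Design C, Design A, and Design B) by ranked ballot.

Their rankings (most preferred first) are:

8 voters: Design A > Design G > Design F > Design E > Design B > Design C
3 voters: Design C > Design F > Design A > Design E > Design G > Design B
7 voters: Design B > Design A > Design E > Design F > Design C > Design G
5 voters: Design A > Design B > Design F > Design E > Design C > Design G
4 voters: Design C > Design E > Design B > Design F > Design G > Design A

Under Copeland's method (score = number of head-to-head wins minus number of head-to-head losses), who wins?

Design A

Pairwise results:
  Design E vs Design F: Design F wins 16–11.
  Design E vs Design G: Design E wins 19–8.
  Design E vs Design C: Design E wins 20–7.
  Design E vs Design A: Design A wins 23–4.
  Design E vs Design B: Design E wins 15–12.
  Design F vs Design G: Design F wins 19–8.
  Design F vs Design C: Design F wins 20–7.
  Design F vs Design A: Design A wins 20–7.
  Design F vs Design B: Design B wins 16–11.
  Design G vs Design C: Design C wins 19–8.
  Design G vs Design A: Design A wins 23–4.
  Design G vs Design B: Design B wins 16–11.
  Design C vs Design A: Design A wins 20–7.
  Design C vs Design B: Design B wins 20–7.
  Design A vs Design B: Design A wins 16–11.
Copeland scores (wins − losses):
  Design E: 3 − 2 = 1
  Design F: 3 − 2 = 1
  Design G: 0 − 5 = -5
  Design C: 1 − 4 = -3
  Design A: 5 − 0 = 5
  Design B: 3 − 2 = 1
Design A has the best Copeland score.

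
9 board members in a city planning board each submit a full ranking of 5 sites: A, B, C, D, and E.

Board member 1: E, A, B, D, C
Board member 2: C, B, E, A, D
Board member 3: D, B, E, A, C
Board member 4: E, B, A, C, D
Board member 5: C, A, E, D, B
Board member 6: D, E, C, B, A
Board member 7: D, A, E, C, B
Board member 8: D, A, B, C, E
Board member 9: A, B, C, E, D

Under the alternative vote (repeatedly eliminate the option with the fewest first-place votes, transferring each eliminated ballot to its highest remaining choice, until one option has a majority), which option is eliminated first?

Round 1: D 4, C 2, E 2, A 1, B 0. B has the fewest and is eliminated.
Round 2: D 4, C 2, E 2, A 1. A has the fewest and is eliminated.
Round 3: D 4, C 3, E 2. E has the fewest and is eliminated.
Round 4: D 5, C 4. D has a majority.

B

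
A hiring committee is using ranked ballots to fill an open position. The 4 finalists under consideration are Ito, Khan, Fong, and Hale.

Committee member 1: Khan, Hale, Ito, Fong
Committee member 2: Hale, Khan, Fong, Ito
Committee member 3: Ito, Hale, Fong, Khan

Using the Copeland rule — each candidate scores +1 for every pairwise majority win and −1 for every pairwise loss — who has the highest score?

Hale

Pairwise results:
  Ito vs Khan: Khan wins 2–1.
  Ito vs Fong: Ito wins 2–1.
  Ito vs Hale: Hale wins 2–1.
  Khan vs Fong: Khan wins 2–1.
  Khan vs Hale: Hale wins 2–1.
  Fong vs Hale: Hale wins 3–0.
Copeland scores (wins − losses):
  Ito: 1 − 2 = -1
  Khan: 2 − 1 = 1
  Fong: 0 − 3 = -3
  Hale: 3 − 0 = 3
Hale has the best Copeland score.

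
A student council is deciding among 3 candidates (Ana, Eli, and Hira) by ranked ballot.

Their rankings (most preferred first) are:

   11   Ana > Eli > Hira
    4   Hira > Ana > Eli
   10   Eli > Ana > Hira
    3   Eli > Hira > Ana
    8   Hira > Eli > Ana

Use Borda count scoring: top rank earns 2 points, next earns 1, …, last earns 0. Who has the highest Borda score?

Eli

Borda scores:
  Ana: 11·2 + 4·1 + 10·1 + 3·0 + 8·0 = 36
  Eli: 11·1 + 4·0 + 10·2 + 3·2 + 8·1 = 45
  Hira: 11·0 + 4·2 + 10·0 + 3·1 + 8·2 = 27
Eli has the highest total.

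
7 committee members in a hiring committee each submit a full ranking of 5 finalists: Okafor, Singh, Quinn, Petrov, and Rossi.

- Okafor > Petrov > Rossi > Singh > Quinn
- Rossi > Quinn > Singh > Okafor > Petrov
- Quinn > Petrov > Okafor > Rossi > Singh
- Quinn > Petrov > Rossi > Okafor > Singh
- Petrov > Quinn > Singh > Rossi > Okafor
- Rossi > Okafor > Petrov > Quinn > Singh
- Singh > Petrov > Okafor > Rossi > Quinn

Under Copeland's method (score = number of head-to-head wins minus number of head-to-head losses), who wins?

Petrov

Pairwise results:
  Okafor vs Singh: Okafor wins 4–3.
  Okafor vs Quinn: Quinn wins 4–3.
  Okafor vs Petrov: Petrov wins 4–3.
  Okafor vs Rossi: Rossi wins 4–3.
  Singh vs Quinn: Quinn wins 5–2.
  Singh vs Petrov: Petrov wins 5–2.
  Singh vs Rossi: Rossi wins 5–2.
  Quinn vs Petrov: Petrov wins 4–3.
  Quinn vs Rossi: Rossi wins 4–3.
  Petrov vs Rossi: Petrov wins 5–2.
Copeland scores (wins − losses):
  Okafor: 1 − 3 = -2
  Singh: 0 − 4 = -4
  Quinn: 2 − 2 = 0
  Petrov: 4 − 0 = 4
  Rossi: 3 − 1 = 2
Petrov has the best Copeland score.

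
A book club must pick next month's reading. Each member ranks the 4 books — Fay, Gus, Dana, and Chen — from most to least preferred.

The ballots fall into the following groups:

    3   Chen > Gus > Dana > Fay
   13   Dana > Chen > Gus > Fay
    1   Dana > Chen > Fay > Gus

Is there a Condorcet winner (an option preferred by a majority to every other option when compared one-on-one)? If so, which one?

Dana

Head-to-head results (17 voters total):
Fay vs Gus: Gus wins 16–1.
Fay vs Dana: Dana wins 17–0.
Fay vs Chen: Chen wins 17–0.
Gus vs Dana: Dana wins 14–3.
Gus vs Chen: Chen wins 17–0.
Dana vs Chen: Dana wins 14–3.
Dana beats each rival — Fay (17–0), Gus (14–3), Chen (14–3) — so Dana is the Condorcet winner.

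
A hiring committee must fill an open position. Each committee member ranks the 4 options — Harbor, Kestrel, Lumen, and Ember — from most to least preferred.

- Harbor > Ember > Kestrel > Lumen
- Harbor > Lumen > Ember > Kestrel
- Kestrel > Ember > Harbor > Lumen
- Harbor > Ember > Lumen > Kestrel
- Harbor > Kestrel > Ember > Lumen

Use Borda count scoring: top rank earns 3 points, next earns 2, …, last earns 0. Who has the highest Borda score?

Harbor

Borda scores:
  Harbor: 3 + 3 + 1 + 3 + 3 = 13
  Kestrel: 1 + 0 + 3 + 0 + 2 = 6
  Lumen: 0 + 2 + 0 + 1 + 0 = 3
  Ember: 2 + 1 + 2 + 2 + 1 = 8
Harbor has the highest total.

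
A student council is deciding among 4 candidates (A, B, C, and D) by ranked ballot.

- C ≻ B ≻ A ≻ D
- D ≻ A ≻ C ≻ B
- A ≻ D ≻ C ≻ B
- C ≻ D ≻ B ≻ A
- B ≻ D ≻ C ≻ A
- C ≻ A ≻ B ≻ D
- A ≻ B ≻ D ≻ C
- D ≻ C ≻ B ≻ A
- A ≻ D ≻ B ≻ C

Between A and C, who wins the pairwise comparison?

C

Ballots ranking A above C: 4.
Ballots ranking C above A: 5.
C wins the head-to-head, 5–4.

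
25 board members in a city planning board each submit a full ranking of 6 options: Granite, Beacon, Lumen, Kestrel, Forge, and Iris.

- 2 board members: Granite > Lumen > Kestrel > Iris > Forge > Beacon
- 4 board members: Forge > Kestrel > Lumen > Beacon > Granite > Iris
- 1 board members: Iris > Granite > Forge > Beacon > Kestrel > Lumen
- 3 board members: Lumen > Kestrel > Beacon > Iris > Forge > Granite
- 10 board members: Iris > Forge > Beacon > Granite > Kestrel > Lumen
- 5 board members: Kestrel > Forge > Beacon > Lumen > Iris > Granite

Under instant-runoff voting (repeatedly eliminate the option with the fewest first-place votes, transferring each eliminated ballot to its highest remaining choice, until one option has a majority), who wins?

Round 1: Iris 11, Kestrel 5, Forge 4, Lumen 3, Granite 2, Beacon 0. Beacon has the fewest and is eliminated.
Round 2: Iris 11, Kestrel 5, Forge 4, Lumen 3, Granite 2. Granite has the fewest and is eliminated.
Round 3: Iris 11, Lumen 5, Kestrel 5, Forge 4. Forge has the fewest and is eliminated.
Round 4: Iris 11, Kestrel 9, Lumen 5. Lumen has the fewest and is eliminated.
Round 5: Kestrel 14, Iris 11. Kestrel has a majority.

Kestrel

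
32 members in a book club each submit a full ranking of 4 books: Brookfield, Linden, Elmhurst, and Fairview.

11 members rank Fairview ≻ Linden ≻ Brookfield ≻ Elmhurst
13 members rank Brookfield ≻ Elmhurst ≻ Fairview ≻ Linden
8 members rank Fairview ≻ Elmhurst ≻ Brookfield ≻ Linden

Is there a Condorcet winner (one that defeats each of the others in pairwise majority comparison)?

Head-to-head results (32 voters total):
Brookfield vs Linden: Brookfield wins 21–11.
Brookfield vs Elmhurst: Brookfield wins 24–8.
Brookfield vs Fairview: Fairview wins 19–13.
Linden vs Elmhurst: Elmhurst wins 21–11.
Linden vs Fairview: Fairview wins 32–0.
Elmhurst vs Fairview: Fairview wins 19–13.
Fairview beats each rival — Brookfield (19–13), Linden (32–0), Elmhurst (19–13) — so Fairview is the Condorcet winner.

Yes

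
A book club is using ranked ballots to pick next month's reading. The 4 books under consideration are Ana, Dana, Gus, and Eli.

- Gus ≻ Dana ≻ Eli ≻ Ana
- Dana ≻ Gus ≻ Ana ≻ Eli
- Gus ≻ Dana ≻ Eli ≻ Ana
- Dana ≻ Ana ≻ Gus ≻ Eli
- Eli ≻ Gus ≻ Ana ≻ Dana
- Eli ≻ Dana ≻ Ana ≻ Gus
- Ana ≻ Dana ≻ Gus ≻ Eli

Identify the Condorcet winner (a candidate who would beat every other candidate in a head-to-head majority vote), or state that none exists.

Dana

Head-to-head results (7 voters total):
Ana vs Dana: Dana wins 5–2.
Ana vs Gus: Gus wins 4–3.
Ana vs Eli: Eli wins 4–3.
Dana vs Gus: Dana wins 4–3.
Dana vs Eli: Dana wins 5–2.
Gus vs Eli: Gus wins 5–2.
Dana beats each rival — Ana (5–2), Gus (4–3), Eli (5–2) — so Dana is the Condorcet winner.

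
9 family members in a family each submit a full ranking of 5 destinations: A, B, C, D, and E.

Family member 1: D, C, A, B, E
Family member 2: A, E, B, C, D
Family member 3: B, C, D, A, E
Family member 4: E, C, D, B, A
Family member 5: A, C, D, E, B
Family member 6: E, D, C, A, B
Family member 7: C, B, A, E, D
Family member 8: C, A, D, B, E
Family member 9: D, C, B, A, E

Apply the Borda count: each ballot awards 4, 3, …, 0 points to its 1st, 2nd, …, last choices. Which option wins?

C

Borda scores:
  A: 2 + 4 + 1 + 0 + 4 + 1 + 2 + 3 + 1 = 18
  B: 1 + 2 + 4 + 1 + 0 + 0 + 3 + 1 + 2 = 14
  C: 3 + 1 + 3 + 3 + 3 + 2 + 4 + 4 + 3 = 26
  D: 4 + 0 + 2 + 2 + 2 + 3 + 0 + 2 + 4 = 19
  E: 0 + 3 + 0 + 4 + 1 + 4 + 1 + 0 + 0 = 13
C has the highest total.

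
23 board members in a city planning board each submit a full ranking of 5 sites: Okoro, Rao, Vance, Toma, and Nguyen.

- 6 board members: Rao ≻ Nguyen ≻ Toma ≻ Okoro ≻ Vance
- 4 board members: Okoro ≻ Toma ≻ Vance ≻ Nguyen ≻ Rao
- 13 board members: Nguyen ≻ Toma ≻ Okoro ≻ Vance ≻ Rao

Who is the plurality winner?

First-place vote totals:
  Okoro: 4
  Rao: 6
  Vance: 0
  Toma: 0
  Nguyen: 13
Nguyen has the most first-place votes.

Nguyen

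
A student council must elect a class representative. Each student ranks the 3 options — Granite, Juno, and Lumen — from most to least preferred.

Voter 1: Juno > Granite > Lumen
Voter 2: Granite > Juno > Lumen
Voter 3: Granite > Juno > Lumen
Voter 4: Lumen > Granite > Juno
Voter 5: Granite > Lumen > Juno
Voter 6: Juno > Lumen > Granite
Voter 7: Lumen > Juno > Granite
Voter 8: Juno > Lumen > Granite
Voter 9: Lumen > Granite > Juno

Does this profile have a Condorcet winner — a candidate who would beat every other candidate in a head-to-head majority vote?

Head-to-head results (9 voters total):
Granite vs Juno: Granite wins 5–4.
Granite vs Lumen: Lumen wins 5–4.
Juno vs Lumen: Juno wins 5–4.
No candidate beats all others: Granite beats Juno beats Lumen beats Granite, a majority cycle.

No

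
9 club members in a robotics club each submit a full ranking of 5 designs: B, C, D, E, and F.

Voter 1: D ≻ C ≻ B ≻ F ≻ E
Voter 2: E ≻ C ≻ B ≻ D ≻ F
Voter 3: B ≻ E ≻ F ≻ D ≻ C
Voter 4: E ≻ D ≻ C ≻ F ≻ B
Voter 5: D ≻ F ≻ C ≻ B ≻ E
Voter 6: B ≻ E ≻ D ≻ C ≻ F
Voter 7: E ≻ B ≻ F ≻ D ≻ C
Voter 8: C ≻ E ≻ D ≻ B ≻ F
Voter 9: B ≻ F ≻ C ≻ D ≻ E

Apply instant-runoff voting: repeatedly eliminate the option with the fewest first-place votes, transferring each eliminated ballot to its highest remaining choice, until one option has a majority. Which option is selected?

Round 1: B 3, E 3, D 2, C 1, F 0. F has the fewest and is eliminated.
Round 2: B 3, E 3, D 2, C 1. C has the fewest and is eliminated.
Round 3: E 4, B 3, D 2. D has the fewest and is eliminated.
Round 4: B 5, E 4. B has a majority.

B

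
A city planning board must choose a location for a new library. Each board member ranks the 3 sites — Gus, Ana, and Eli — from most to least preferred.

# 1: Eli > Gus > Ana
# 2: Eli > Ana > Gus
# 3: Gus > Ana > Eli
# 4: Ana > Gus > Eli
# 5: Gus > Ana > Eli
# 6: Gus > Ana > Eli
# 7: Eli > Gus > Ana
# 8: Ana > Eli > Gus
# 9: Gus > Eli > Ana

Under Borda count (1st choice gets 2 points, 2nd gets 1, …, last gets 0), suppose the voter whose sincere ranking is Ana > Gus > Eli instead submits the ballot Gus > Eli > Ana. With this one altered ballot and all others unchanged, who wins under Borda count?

Gus

Borda totals with the altered ballot: Gus 12, Ana 6, Eli 9.
The winner is unchanged: still Gus.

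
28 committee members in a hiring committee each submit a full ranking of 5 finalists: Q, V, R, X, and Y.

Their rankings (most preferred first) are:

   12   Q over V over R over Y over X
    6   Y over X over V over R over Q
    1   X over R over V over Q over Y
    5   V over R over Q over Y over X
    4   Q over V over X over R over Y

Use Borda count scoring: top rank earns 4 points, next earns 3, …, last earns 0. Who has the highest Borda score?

V

Borda scores:
  Q: 12·4 + 6·0 + 1 + 5·2 + 4·4 = 75
  V: 12·3 + 6·2 + 2 + 5·4 + 4·3 = 82
  R: 12·2 + 6·1 + 3 + 5·3 + 4·1 = 52
  X: 12·0 + 6·3 + 4 + 5·0 + 4·2 = 30
  Y: 12·1 + 6·4 + 0 + 5·1 + 4·0 = 41
V has the highest total.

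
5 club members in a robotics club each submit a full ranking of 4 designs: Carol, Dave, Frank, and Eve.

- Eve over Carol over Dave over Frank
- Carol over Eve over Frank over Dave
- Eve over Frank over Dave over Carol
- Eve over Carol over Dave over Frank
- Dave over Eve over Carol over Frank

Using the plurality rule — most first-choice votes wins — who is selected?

First-place vote totals:
  Carol: 1
  Dave: 1
  Frank: 0
  Eve: 3
Eve has the most first-place votes.

Eve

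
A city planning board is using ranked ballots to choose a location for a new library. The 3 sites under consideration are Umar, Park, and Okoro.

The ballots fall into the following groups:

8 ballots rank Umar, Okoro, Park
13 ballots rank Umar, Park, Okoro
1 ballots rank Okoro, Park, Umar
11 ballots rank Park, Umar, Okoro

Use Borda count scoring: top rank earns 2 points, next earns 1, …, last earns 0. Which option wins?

Umar

Borda scores:
  Umar: 8·2 + 13·2 + 0 + 11·1 = 53
  Park: 8·0 + 13·1 + 1 + 11·2 = 36
  Okoro: 8·1 + 13·0 + 2 + 11·0 = 10
Umar has the highest total.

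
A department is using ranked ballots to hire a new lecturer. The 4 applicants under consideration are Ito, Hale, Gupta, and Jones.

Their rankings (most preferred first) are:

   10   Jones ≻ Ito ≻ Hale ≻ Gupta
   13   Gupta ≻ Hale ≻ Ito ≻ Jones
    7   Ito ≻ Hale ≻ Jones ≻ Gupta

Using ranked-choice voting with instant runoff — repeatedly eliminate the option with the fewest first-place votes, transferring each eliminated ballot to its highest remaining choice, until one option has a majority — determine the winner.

Jones

Round 1: Gupta 13, Jones 10, Ito 7, Hale 0. Hale has the fewest and is eliminated.
Round 2: Gupta 13, Jones 10, Ito 7. Ito has the fewest and is eliminated.
Round 3: Jones 17, Gupta 13. Jones has a majority.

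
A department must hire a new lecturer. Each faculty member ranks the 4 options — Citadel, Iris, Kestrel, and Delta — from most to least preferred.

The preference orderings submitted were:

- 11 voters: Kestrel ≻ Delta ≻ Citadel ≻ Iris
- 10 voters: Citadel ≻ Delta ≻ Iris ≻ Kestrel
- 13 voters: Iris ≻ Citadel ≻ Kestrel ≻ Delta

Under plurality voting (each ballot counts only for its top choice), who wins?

Iris

First-place vote totals:
  Citadel: 10
  Iris: 13
  Kestrel: 11
  Delta: 0
Iris has the most first-place votes.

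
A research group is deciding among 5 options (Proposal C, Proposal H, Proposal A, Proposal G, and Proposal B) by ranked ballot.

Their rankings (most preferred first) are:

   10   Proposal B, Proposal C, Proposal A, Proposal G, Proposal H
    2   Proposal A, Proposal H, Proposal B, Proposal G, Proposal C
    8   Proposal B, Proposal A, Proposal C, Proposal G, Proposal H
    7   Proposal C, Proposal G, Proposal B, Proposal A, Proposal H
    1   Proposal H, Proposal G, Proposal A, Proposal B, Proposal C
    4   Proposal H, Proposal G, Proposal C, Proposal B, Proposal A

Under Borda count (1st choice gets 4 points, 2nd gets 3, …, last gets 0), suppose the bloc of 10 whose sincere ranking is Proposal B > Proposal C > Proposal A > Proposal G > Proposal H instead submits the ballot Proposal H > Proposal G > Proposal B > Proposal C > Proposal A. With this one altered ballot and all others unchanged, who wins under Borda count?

Borda totals with the altered ballot: Proposal C 62, Proposal H 66, Proposal A 41, Proposal G 76, Proposal B 75.
The switch changes the winner from Proposal B to Proposal G.

Proposal G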